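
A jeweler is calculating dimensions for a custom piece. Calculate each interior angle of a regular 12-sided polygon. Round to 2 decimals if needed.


Shape: regular dodecagon (12 sides)
Formula: interior angle = (n - 2) * 180 / n
(n - 2) = 10
(n - 2) * 180 = 1800
angle = 1800 / 12
angle = 150
150 degrees


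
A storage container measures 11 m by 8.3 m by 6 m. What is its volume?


Shape: rectangular prism
l = 11 m, w = 8.3 m, h = 6 m
Formula: V = l * w * h
V = 11 * 8.3 * 6
V = 91.3 * 6
V = 547.8
547.8 m^3


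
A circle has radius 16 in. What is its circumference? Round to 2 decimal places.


Shape: circle
Radius r = 16 in
Formula: C = 2 * pi * r
C = 2 * pi * 16
C = 32 * pi
C = 100.53
100.53 in


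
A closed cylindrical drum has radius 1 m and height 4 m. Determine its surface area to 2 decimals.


Shape: closed cylinder
Radius r = 1 m, Height h = 4 m
Formula: SA = 2*pi*r^2 + 2*pi*r*h = 2*pi*r*(r + h)
r + h = 5
2 * r * (r + h) = 2 * 1 * 5 = 10
SA = 10 * pi
SA = 31.42
31.42 m^2


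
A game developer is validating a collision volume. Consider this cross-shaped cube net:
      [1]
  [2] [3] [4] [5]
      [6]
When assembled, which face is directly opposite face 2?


Net: cross layout. Take square 3 as the base (bottom).
Fold the four squares in the horizontal row up around 3: 2 -> left, 4 -> right, 5 wraps to the top.
Fold 1 and 6 up from 3: 1 -> back, 6 -> front.
Opposite pairs are therefore: (1, 6), (2, 4), (3, 5).
Face 2 is opposite face 4.
face 4


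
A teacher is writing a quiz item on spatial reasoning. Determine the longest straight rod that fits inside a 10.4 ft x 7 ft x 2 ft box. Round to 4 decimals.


Shape: rectangular box (space diagonal)
l = 10.4 ft, w = 7 ft, h = 2 ft
Visualize: the diagonal of the base, then a right triangle with that diagonal and the height.
Formula: d = sqrt(l^2 + w^2 + h^2)
l^2 + w^2 + h^2 = 108.16 + 49 + 4 = 161.16
d = sqrt(161.16)
d = 12.6949
12.6949 ft


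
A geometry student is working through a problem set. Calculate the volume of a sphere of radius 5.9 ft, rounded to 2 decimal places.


Shape: sphere
Radius r = 5.9 ft
Formula: V = (4/3) * pi * r^3
r^3 = 205.379
(4/3) * 205.379 = 273.838667
V = 273.838667 * pi
V = 860.29
860.29 ft^3


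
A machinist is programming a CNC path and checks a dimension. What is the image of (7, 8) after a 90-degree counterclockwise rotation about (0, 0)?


Transformation: rotation about the origin
Original point: (7, 8)
Rule for 90 deg counterclockwise: (x, y) -> (-y, x)
Apply: (7, 8) -> (-8, 7)
(-8, 7)


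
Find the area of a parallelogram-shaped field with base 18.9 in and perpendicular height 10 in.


Shape: parallelogram
Base b = 18.9 in, Height h = 10 in
Formula: A = b * h
A = 18.9 * 10
A = 189
189 in^2


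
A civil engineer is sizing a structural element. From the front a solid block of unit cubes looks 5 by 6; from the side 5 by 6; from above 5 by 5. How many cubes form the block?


Orthographic views of a solid rectangular block:
Front view 5 x 6 -> length = 5, height = 6
Side view 5 x 6 -> width = 5, height = 6 (consistent)
Top view 5 x 5 -> confirms length = 5, width = 5
The block is 5 x 5 x 6.
Total unit cubes = 5 * 5 * 6 = 150
150 unit cubes


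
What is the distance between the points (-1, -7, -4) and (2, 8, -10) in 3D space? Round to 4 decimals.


3D distance between two points
P1 = (-1, -7, -4), P2 = (2, 8, -10)
Formula: d = sqrt((x2-x1)^2 + (y2-y1)^2 + (z2-z1)^2)
dx = 2 - -1 = 3
dy = 8 - -7 = 15
dz = -10 - -4 = -6
dx^2 + dy^2 + dz^2 = 9 + 225 + 36 = 270
d = sqrt(270)
d = 16.4317
16.4317 units


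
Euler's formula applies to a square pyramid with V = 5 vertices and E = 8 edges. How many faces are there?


Polyhedron: square pyramid
Euler's formula for convex polyhedra: V - E + F = 2
Given: V = 5 vertices and E = 8 edges
Solve for F:
F = 2 + E - V = 2 + 8 - 5 = 5
5 faces


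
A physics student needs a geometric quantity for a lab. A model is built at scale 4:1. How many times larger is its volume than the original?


Linear scale factor k = 4
Rule: under a linear scaling by k, volumes scale by k^3.
k^3 = 4 * 4 * 4
k^3 = 16 * 4
k^3 = 64
Volume scales by a factor of 64.
64 (dimensionless)


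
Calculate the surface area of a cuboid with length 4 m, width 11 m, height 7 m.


Shape: rectangular prism
l = 4 m, w = 11 m, h = 7 m
Formula: SA = 2(lw + lh + wh)
lw = 44, lh = 28, wh = 77
lw + lh + wh = 149
SA = 2 * 149
SA = 298
298 m^2


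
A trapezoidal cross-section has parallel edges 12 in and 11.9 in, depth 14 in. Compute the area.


Shape: trapezoid
Parallel sides a = 12 in, b = 11.9 in; Height h = 14 in
Formula: A = (a + b) * h / 2
a + b = 12 + 11.9 = 23.9
A = 23.9 * 14 / 2
A = 334.6 / 2
A = 167.3
167.3 in^2


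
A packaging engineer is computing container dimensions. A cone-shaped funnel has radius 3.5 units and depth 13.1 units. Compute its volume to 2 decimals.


Shape: cone
Radius r = 3.5 units, Height h = 13.1 units
Formula: V = (1/3) * pi * r^2 * h
r^2 = 12.25
pi * r^2 * h = pi * 12.25 * 13.1 = 160.475 * pi
V = 160.475 * pi / 3
V = 168.05
168.05 units^3


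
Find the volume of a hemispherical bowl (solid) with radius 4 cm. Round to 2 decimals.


Shape: hemisphere (half of a sphere)
Radius r = 4 cm
Formula: V = (1/2) * (4/3) * pi * r^3 = (2/3) * pi * r^3
r^3 = 64
(2/3) * 64 = 42.666667
V = 42.666667 * pi
V = 134.04
134.04 cm^3


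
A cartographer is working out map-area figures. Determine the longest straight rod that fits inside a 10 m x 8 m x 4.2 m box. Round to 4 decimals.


Shape: rectangular box (space diagonal)
l = 10 m, w = 8 m, h = 4.2 m
Visualize: the diagonal of the base, then a right triangle with that diagonal and the height.
Formula: d = sqrt(l^2 + w^2 + h^2)
l^2 + w^2 + h^2 = 100 + 64 + 17.64 = 181.64
d = sqrt(181.64)
d = 13.4774
13.4774 m


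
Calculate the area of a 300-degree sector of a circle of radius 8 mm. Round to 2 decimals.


Shape: circular sector
Radius r = 8 mm, Angle = 300 degrees
Formula: A = (angle/360) * pi * r^2
r^2 = 64
Fraction of circle = 300/360
A = (300/360) * pi * 64
A = 53.333333 * pi
A = 167.55
167.55 mm^2


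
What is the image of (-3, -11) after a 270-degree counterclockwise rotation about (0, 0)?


Transformation: rotation about the origin
Original point: (-3, -11)
Rule for 270 deg counterclockwise: (x, y) -> (y, -x)
Apply: (-3, -11) -> (-11, 3)
(-11, 3)


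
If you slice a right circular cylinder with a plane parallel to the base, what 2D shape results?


Solid: right circular cylinder
Cutting plane: parallel to the base
Visualize the intersection of the plane with the solid's surface.
The boundary of the cut region is a circle.
circle


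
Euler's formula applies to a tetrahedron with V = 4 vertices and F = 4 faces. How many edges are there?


Polyhedron: tetrahedron
Euler's formula for convex polyhedra: V - E + F = 2
Given: V = 4 vertices and F = 4 faces
Solve for E:
E = V + F - 2 = 4 + 4 - 2 = 6
6 edges


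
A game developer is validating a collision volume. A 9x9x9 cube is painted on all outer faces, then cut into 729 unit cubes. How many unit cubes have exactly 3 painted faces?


Large cube: 9 x 9 x 9, cut into unit cubes.
Cubes with 3 painted faces are at the corners. A cube always has 8 corners.
Count = 8
8 unit cubes


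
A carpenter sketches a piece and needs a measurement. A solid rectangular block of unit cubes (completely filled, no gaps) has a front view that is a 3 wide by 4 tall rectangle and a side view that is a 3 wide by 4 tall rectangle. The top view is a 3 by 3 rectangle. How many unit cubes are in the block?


Orthographic views of a solid rectangular block:
Front view 3 x 4 -> length = 3, height = 4
Side view 3 x 4 -> width = 3, height = 4 (consistent)
Top view 3 x 3 -> confirms length = 3, width = 3
The block is 3 x 3 x 4.
Total unit cubes = 3 * 3 * 4 = 36
36 unit cubes


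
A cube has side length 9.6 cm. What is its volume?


Shape: cube
Side s = 9.6 cm
Formula: V = s^3
V = 9.6 * 9.6 * 9.6
V = 92.16 * 9.6
V = 884.736
884.736 cm^3


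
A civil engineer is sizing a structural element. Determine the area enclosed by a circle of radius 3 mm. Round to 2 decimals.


Shape: circle
Radius r = 3 mm
Formula: A = pi * r^2
r^2 = 3^2 = 9
A = pi * 9
A = 28.27
28.27 mm^2


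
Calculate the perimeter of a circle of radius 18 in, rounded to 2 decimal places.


Shape: circle
Radius r = 18 in
Formula: C = 2 * pi * r
C = 2 * pi * 18
C = 36 * pi
C = 113.1
113.1 in


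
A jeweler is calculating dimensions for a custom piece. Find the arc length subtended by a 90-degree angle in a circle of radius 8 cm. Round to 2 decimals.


Shape: circular arc
Radius r = 8 cm, Angle = 90 degrees
Formula: L = (angle/360) * 2 * pi * r
2 * pi * r = 16 * pi
L = (90/360) * 16 * pi
L = 4 * pi
L = 12.57
12.57 cm


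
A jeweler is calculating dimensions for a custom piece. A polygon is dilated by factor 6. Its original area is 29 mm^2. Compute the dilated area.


Linear scale factor k = 6
Original area = 29 mm^2
Rule: under a linear scaling by k, areas scale by k^2.
k^2 = 6^2 = 36
New area = 29 * 36
New area = 1044
1044 mm^2


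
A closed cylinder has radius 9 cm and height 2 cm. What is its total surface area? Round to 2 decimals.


Shape: closed cylinder
Radius r = 9 cm, Height h = 2 cm
Formula: SA = 2*pi*r^2 + 2*pi*r*h = 2*pi*r*(r + h)
r + h = 11
2 * r * (r + h) = 2 * 9 * 11 = 198
SA = 198 * pi
SA = 622.04
622.04 cm^2


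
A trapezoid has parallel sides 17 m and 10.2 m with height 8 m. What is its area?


Shape: trapezoid
Parallel sides a = 17 m, b = 10.2 m; Height h = 8 m
Formula: A = (a + b) * h / 2
a + b = 17 + 10.2 = 27.2
A = 27.2 * 8 / 2
A = 217.6 / 2
A = 108.8
108.8 m^2


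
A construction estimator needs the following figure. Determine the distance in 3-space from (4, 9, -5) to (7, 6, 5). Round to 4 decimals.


3D distance between two points
P1 = (4, 9, -5), P2 = (7, 6, 5)
Formula: d = sqrt((x2-x1)^2 + (y2-y1)^2 + (z2-z1)^2)
dx = 7 - 4 = 3
dy = 6 - 9 = -3
dz = 5 - -5 = 10
dx^2 + dy^2 + dz^2 = 9 + 9 + 100 = 118
d = sqrt(118)
d = 10.8628
10.8628 units


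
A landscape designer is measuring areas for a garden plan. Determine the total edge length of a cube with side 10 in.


Shape: cube
Side s = 10 in
A cube has 12 edges, all equal.
Formula: total edge length = 12 * s
Total = 12 * 10
Total = 120
120 in


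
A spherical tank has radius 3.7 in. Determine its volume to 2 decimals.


Shape: sphere
Radius r = 3.7 in
Formula: V = (4/3) * pi * r^3
r^3 = 50.653
(4/3) * 50.653 = 67.537333
V = 67.537333 * pi
V = 212.17
212.17 in^3


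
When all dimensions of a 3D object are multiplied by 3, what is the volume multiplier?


Linear scale factor k = 3
Rule: under a linear scaling by k, volumes scale by k^3.
k^3 = 3 * 3 * 3
k^3 = 9 * 3
k^3 = 27
Volume scales by a factor of 27.
27 (dimensionless)


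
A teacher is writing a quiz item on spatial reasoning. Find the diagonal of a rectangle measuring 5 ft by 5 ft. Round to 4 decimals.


Shape: rectangle (diagonal via Pythagoras)
Sides: 5 ft and 5 ft
Formula: d = sqrt(l^2 + w^2)
l^2 = 25, w^2 = 25
l^2 + w^2 = 50
d = sqrt(50)
d = 7.0711
7.0711 ft


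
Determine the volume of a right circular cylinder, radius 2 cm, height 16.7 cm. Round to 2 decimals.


Shape: cylinder
Radius r = 2 cm, Height h = 16.7 cm
Formula: V = pi * r^2 * h
r^2 = 4
V = pi * 4 * 16.7
V = 66.8 * pi
V = 209.86
209.86 cm^3


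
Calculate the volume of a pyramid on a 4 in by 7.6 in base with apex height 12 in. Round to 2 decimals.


Shape: rectangular pyramid
Base: 4 in x 7.6 in, Height h = 12 in
Formula: V = (1/3) * base_area * h
base_area = 4 * 7.6 = 30.4
base_area * h = 30.4 * 12 = 364.8
V = 364.8 / 3
V = 121.6
121.6 in^3


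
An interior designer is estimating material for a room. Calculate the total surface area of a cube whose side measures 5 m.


Shape: cube
Side s = 5 m
A cube has 6 square faces.
Formula: SA = 6 * s^2
s^2 = 25
SA = 6 * 25
SA = 150
150 m^2


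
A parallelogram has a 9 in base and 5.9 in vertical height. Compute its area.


Shape: parallelogram
Base b = 9 in, Height h = 5.9 in
Formula: A = b * h
A = 9 * 5.9
A = 53.1
53.1 in^2


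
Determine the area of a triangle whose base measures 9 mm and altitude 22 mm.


Shape: triangle
Base b = 9 mm, Height h = 22 mm
Formula: A = (1/2) * b * h
A = 0.5 * 9 * 22
A = 0.5 * 198
A = 99
99 mm^2


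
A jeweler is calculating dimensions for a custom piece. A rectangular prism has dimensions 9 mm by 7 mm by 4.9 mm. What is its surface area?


Shape: rectangular prism
l = 9 mm, w = 7 mm, h = 4.9 mm
Formula: SA = 2(lw + lh + wh)
lw = 63, lh = 44.1, wh = 34.3
lw + lh + wh = 141.4
SA = 2 * 141.4
SA = 282.8
282.8 mm^2


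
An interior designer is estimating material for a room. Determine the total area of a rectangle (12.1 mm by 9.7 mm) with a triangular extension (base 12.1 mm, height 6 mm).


Composite shape: rectangle + triangle
Rectangle area = 12.1 * 9.7 = 117.37
Triangle area = 0.5 * 12.1 * 6 = 36.3
Total = 117.37 + 36.3
Total = 153.67
153.67 mm^2


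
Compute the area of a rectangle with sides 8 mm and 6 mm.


Shape: rectangle
Length l = 8 mm, Width w = 6 mm
Formula: A = l * w
A = 8 * 6
A = 48
48 mm^2


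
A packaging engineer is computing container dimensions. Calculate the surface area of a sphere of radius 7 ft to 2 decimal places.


Shape: sphere
Radius r = 7 ft
Formula: SA = 4 * pi * r^2
r^2 = 49
SA = 4 * pi * 49
SA = 196 * pi
SA = 615.75
615.75 ft^2


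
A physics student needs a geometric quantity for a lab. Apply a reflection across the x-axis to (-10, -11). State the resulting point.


Transformation: reflection
Original point: (-10, -11)
Rule for reflection over the x-axis: (x, y) -> (x, -y)
Apply: (-10, -11) -> (-10, 11)
(-10, 11)


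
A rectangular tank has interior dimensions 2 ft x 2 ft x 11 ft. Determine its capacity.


Shape: rectangular prism
l = 2 ft, w = 2 ft, h = 11 ft
Formula: V = l * w * h
V = 2 * 2 * 11
V = 4 * 11
V = 44
44 ft^3


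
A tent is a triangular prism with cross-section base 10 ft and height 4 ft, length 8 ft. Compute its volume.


Shape: triangular prism
Triangle base = 10 ft, triangle height = 4 ft, prism length L = 8 ft
Formula: V = (1/2 * b * h_tri) * L
Cross-section area = 0.5 * 10 * 4 = 20
V = 20 * 8
V = 160
160 ft^3


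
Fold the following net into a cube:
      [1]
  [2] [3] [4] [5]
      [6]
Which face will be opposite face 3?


Net: cross layout. Take square 3 as the base (bottom).
Fold the four squares in the horizontal row up around 3: 2 -> left, 4 -> right, 5 wraps to the top.
Fold 1 and 6 up from 3: 1 -> back, 6 -> front.
Opposite pairs are therefore: (1, 6), (2, 4), (3, 5).
Face 3 is opposite face 5.
face 5


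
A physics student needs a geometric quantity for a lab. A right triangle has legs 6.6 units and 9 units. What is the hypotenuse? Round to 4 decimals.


Shape: right triangle
Legs a = 6.6 units, b = 9 units
Formula: c = sqrt(a^2 + b^2)
a^2 = 43.56, b^2 = 81
a^2 + b^2 = 124.56
c = sqrt(124.56)
c = 11.1606
11.1606 units


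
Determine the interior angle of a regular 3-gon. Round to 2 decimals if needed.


Shape: regular triangle (3 sides)
Formula: interior angle = (n - 2) * 180 / n
(n - 2) = 1
(n - 2) * 180 = 180
angle = 180 / 3
angle = 60
60 degrees


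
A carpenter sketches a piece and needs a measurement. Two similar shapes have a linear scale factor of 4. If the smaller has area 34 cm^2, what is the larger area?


Linear scale factor k = 4
Original area = 34 cm^2
Rule: under a linear scaling by k, areas scale by k^2.
k^2 = 4^2 = 16
New area = 34 * 16
New area = 544
544 cm^2


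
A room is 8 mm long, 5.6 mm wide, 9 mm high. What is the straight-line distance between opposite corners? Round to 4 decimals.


Shape: rectangular box (space diagonal)
l = 8 mm, w = 5.6 mm, h = 9 mm
Visualize: the diagonal of the base, then a right triangle with that diagonal and the height.
Formula: d = sqrt(l^2 + w^2 + h^2)
l^2 + w^2 + h^2 = 64 + 31.36 + 81 = 176.36
d = sqrt(176.36)
d = 13.2801
13.2801 mm


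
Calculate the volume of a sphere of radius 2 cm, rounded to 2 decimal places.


Shape: sphere
Radius r = 2 cm
Formula: V = (4/3) * pi * r^3
r^3 = 8
(4/3) * 8 = 10.666667
V = 10.666667 * pi
V = 33.51
33.51 cm^3


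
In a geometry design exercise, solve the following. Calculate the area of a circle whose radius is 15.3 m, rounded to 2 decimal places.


Shape: circle
Radius r = 15.3 m
Formula: A = pi * r^2
r^2 = 15.3^2 = 234.09
A = pi * 234.09
A = 735.42
735.42 m^2


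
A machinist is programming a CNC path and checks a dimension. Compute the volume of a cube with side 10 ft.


Shape: cube
Side s = 10 ft
Formula: V = s^3
V = 10 * 10 * 10
V = 100 * 10
V = 1000
1000 ft^3


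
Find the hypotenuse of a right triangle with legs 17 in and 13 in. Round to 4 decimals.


Shape: right triangle
Legs a = 17 in, b = 13 in
Formula: c = sqrt(a^2 + b^2)
a^2 = 289, b^2 = 169
a^2 + b^2 = 458
c = sqrt(458)
c = 21.4009
21.4009 in


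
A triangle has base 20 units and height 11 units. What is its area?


Shape: triangle
Base b = 20 units, Height h = 11 units
Formula: A = (1/2) * b * h
A = 0.5 * 20 * 11
A = 0.5 * 220
A = 110
110 units^2


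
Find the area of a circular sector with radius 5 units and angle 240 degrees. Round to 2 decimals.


Shape: circular sector
Radius r = 5 units, Angle = 240 degrees
Formula: A = (angle/360) * pi * r^2
r^2 = 25
Fraction of circle = 240/360
A = (240/360) * pi * 25
A = 16.666667 * pi
A = 52.36
52.36 units^2


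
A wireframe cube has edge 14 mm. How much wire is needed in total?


Shape: cube
Side s = 14 mm
A cube has 12 edges, all equal.
Formula: total edge length = 12 * s
Total = 12 * 14
Total = 168
168 mm


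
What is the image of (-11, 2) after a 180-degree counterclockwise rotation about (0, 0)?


Transformation: rotation about the origin
Original point: (-11, 2)
Rule for 180 deg: (x, y) -> (-x, -y)
Apply: (-11, 2) -> (11, -2)
(11, -2)


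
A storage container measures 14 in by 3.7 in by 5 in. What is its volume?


Shape: rectangular prism
l = 14 in, w = 3.7 in, h = 5 in
Formula: V = l * w * h
V = 14 * 3.7 * 5
V = 51.8 * 5
V = 259
259 in^3


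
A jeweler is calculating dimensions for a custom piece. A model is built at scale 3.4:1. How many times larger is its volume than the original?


Linear scale factor k = 3.4
Rule: under a linear scaling by k, volumes scale by k^3.
k^3 = 3.4 * 3.4 * 3.4
k^3 = 11.56 * 3.4
k^3 = 39.304
Volume scales by a factor of 39.304.
39.304 (dimensionless)


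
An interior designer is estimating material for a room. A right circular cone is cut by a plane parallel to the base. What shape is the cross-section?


Solid: right circular cone
Cutting plane: parallel to the base
Visualize the intersection of the plane with the solid's surface.
The boundary of the cut region is a circle.
circle


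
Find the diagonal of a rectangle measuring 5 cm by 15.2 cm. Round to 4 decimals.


Shape: rectangle (diagonal via Pythagoras)
Sides: 5 cm and 15.2 cm
Formula: d = sqrt(l^2 + w^2)
l^2 = 25, w^2 = 231.04
l^2 + w^2 = 256.04
d = sqrt(256.04)
d = 16.0012
16.0012 cm


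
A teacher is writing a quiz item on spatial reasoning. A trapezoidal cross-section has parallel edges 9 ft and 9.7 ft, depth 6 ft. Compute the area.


Shape: trapezoid
Parallel sides a = 9 ft, b = 9.7 ft; Height h = 6 ft
Formula: A = (a + b) * h / 2
a + b = 9 + 9.7 = 18.7
A = 18.7 * 6 / 2
A = 112.2 / 2
A = 56.1
56.1 ft^2


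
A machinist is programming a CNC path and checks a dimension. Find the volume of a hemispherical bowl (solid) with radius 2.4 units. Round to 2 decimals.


Shape: hemisphere (half of a sphere)
Radius r = 2.4 units
Formula: V = (1/2) * (4/3) * pi * r^3 = (2/3) * pi * r^3
r^3 = 13.824
(2/3) * 13.824 = 9.216
V = 9.216 * pi
V = 28.95
28.95 units^3


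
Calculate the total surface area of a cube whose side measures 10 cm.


Shape: cube
Side s = 10 cm
A cube has 6 square faces.
Formula: SA = 6 * s^2
s^2 = 100
SA = 6 * 100
SA = 600
600 cm^2


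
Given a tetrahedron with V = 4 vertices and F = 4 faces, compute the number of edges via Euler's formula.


Polyhedron: tetrahedron
Euler's formula for convex polyhedra: V - E + F = 2
Given: V = 4 vertices and F = 4 faces
Solve for E:
E = V + F - 2 = 4 + 4 - 2 = 6
6 edges


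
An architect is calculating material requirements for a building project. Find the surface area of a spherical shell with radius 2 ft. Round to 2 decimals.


Shape: sphere
Radius r = 2 ft
Formula: SA = 4 * pi * r^2
r^2 = 4
SA = 4 * pi * 4
SA = 16 * pi
SA = 50.27
50.27 ft^2


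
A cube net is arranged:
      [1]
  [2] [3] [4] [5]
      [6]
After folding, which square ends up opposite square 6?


Net: cross layout. Take square 3 as the base (bottom).
Fold the four squares in the horizontal row up around 3: 2 -> left, 4 -> right, 5 wraps to the top.
Fold 1 and 6 up from 3: 1 -> back, 6 -> front.
Opposite pairs are therefore: (1, 6), (2, 4), (3, 5).
Face 6 is opposite face 1.
face 1


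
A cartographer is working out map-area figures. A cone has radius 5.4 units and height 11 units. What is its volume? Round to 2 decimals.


Shape: cone
Radius r = 5.4 units, Height h = 11 units
Formula: V = (1/3) * pi * r^2 * h
r^2 = 29.16
pi * r^2 * h = pi * 29.16 * 11 = 320.76 * pi
V = 320.76 * pi / 3
V = 335.9
335.9 units^3


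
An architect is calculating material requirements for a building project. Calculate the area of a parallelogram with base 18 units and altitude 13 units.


Shape: parallelogram
Base b = 18 units, Height h = 13 units
Formula: A = b * h
A = 18 * 13
A = 234
234 units^2


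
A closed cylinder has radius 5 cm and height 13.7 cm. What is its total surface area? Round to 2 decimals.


Shape: closed cylinder
Radius r = 5 cm, Height h = 13.7 cm
Formula: SA = 2*pi*r^2 + 2*pi*r*h = 2*pi*r*(r + h)
r + h = 18.7
2 * r * (r + h) = 2 * 5 * 18.7 = 187
SA = 187 * pi
SA = 587.48
587.48 cm^2


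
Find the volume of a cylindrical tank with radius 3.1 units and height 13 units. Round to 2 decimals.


Shape: cylinder
Radius r = 3.1 units, Height h = 13 units
Formula: V = pi * r^2 * h
r^2 = 9.61
V = pi * 9.61 * 13
V = 124.93 * pi
V = 392.48
392.48 units^3


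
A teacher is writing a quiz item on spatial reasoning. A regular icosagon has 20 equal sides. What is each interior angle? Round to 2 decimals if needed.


Shape: regular icosagon (20 sides)
Formula: interior angle = (n - 2) * 180 / n
(n - 2) = 18
(n - 2) * 180 = 3240
angle = 3240 / 20
angle = 162
162 degrees


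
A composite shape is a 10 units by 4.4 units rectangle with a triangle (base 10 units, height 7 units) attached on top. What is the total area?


Composite shape: rectangle + triangle
Rectangle area = 10 * 4.4 = 44
Triangle area = 0.5 * 10 * 7 = 35
Total = 44 + 35
Total = 79
79 units^2


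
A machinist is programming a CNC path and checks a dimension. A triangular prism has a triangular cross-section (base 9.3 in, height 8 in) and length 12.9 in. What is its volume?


Shape: triangular prism
Triangle base = 9.3 in, triangle height = 8 in, prism length L = 12.9 in
Formula: V = (1/2 * b * h_tri) * L
Cross-section area = 0.5 * 9.3 * 8 = 37.2
V = 37.2 * 12.9
V = 479.88
479.88 in^3


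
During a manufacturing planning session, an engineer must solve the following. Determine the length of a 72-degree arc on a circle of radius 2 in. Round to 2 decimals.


Shape: circular arc
Radius r = 2 in, Angle = 72 degrees
Formula: L = (angle/360) * 2 * pi * r
2 * pi * r = 4 * pi
L = (72/360) * 4 * pi
L = 0.8 * pi
L = 2.51
2.51 in


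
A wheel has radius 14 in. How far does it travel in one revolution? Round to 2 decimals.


Shape: circle
Radius r = 14 in
Formula: C = 2 * pi * r
C = 2 * pi * 14
C = 28 * pi
C = 87.96
87.96 in


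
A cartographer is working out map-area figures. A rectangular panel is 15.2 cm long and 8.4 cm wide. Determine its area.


Shape: rectangle
Length l = 15.2 cm, Width w = 8.4 cm
Formula: A = l * w
A = 15.2 * 8.4
A = 127.68
127.68 cm^2


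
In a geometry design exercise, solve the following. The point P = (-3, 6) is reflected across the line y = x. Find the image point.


Transformation: reflection
Original point: (-3, 6)
Rule for reflection over y = x: (x, y) -> (y, x)
Apply: (-3, 6) -> (6, -3)
(6, -3)


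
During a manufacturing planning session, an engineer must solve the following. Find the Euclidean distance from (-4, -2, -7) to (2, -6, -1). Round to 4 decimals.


3D distance between two points
P1 = (-4, -2, -7), P2 = (2, -6, -1)
Formula: d = sqrt((x2-x1)^2 + (y2-y1)^2 + (z2-z1)^2)
dx = 2 - -4 = 6
dy = -6 - -2 = -4
dz = -1 - -7 = 6
dx^2 + dy^2 + dz^2 = 36 + 16 + 36 = 88
d = sqrt(88)
d = 9.3808
9.3808 units


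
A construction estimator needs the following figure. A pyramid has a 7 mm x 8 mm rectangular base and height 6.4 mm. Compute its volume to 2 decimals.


Shape: rectangular pyramid
Base: 7 mm x 8 mm, Height h = 6.4 mm
Formula: V = (1/3) * base_area * h
base_area = 7 * 8 = 56
base_area * h = 56 * 6.4 = 358.4
V = 358.4 / 3
V = 119.47
119.47 mm^3


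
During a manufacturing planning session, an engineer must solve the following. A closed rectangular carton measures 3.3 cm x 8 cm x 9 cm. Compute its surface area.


Shape: rectangular prism
l = 3.3 cm, w = 8 cm, h = 9 cm
Formula: SA = 2(lw + lh + wh)
lw = 26.4, lh = 29.7, wh = 72
lw + lh + wh = 128.1
SA = 2 * 128.1
SA = 256.2
256.2 cm^2


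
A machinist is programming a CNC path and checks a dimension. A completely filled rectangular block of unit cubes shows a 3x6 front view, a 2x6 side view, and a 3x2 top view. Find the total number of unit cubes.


Orthographic views of a solid rectangular block:
Front view 3 x 6 -> length = 3, height = 6
Side view 2 x 6 -> width = 2, height = 6 (consistent)
Top view 3 x 2 -> confirms length = 3, width = 2
The block is 3 x 2 x 6.
Total unit cubes = 3 * 2 * 6 = 36
36 unit cubes


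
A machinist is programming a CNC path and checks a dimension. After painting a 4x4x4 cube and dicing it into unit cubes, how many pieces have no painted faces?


Large cube: 4 x 4 x 4, cut into unit cubes.
n = 4, so n - 2 = 2
Unpainted cubes form the interior (n - 2)^3 block.
(n - 2)^3 = 2^3 = 8
8 unit cubes


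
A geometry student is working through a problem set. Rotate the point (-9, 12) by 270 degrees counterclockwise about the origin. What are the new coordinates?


Transformation: rotation about the origin
Original point: (-9, 12)
Rule for 270 deg counterclockwise: (x, y) -> (y, -x)
Apply: (-9, 12) -> (12, 9)
(12, 9)


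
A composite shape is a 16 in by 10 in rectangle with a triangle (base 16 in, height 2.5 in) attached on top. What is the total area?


Composite shape: rectangle + triangle
Rectangle area = 16 * 10 = 160
Triangle area = 0.5 * 16 * 2.5 = 20
Total = 160 + 20
Total = 180
180 in^2


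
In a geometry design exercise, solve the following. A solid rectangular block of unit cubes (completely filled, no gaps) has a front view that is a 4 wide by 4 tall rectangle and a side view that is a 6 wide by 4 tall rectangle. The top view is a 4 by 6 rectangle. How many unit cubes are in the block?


Orthographic views of a solid rectangular block:
Front view 4 x 4 -> length = 4, height = 4
Side view 6 x 4 -> width = 6, height = 4 (consistent)
Top view 4 x 6 -> confirms length = 4, width = 6
The block is 4 x 6 x 4.
Total unit cubes = 4 * 6 * 4 = 96
96 unit cubes


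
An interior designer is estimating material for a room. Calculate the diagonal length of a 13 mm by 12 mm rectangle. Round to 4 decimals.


Shape: rectangle (diagonal via Pythagoras)
Sides: 13 mm and 12 mm
Formula: d = sqrt(l^2 + w^2)
l^2 = 169, w^2 = 144
l^2 + w^2 = 313
d = sqrt(313)
d = 17.6918
17.6918 mm


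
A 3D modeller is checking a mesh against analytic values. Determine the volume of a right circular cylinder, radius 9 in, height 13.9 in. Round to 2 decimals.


Shape: cylinder
Radius r = 9 in, Height h = 13.9 in
Formula: V = pi * r^2 * h
r^2 = 81
V = pi * 81 * 13.9
V = 1125.9 * pi
V = 3537.12
3537.12 in^3


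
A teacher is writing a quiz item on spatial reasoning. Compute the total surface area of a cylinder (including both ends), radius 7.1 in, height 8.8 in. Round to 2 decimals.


Shape: closed cylinder
Radius r = 7.1 in, Height h = 8.8 in
Formula: SA = 2*pi*r^2 + 2*pi*r*h = 2*pi*r*(r + h)
r + h = 15.9
2 * r * (r + h) = 2 * 7.1 * 15.9 = 225.78
SA = 225.78 * pi
SA = 709.31
709.31 in^2


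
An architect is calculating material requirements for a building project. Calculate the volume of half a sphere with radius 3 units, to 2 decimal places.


Shape: hemisphere (half of a sphere)
Radius r = 3 units
Formula: V = (1/2) * (4/3) * pi * r^3 = (2/3) * pi * r^3
r^3 = 27
(2/3) * 27 = 18
V = 18 * pi
V = 56.55
56.55 units^3


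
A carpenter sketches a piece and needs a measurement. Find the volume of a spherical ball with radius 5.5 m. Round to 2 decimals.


Shape: sphere
Radius r = 5.5 m
Formula: V = (4/3) * pi * r^3
r^3 = 166.375
(4/3) * 166.375 = 221.833333
V = 221.833333 * pi
V = 696.91
696.91 m^3


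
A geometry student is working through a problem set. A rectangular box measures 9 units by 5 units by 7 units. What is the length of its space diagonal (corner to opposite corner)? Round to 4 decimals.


Shape: rectangular box (space diagonal)
l = 9 units, w = 5 units, h = 7 units
Visualize: the diagonal of the base, then a right triangle with that diagonal and the height.
Formula: d = sqrt(l^2 + w^2 + h^2)
l^2 + w^2 + h^2 = 81 + 25 + 49 = 155
d = sqrt(155)
d = 12.4499
12.4499 units


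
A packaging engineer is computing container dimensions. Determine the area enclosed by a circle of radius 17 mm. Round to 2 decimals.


Shape: circle
Radius r = 17 mm
Formula: A = pi * r^2
r^2 = 17^2 = 289
A = pi * 289
A = 907.92
907.92 mm^2


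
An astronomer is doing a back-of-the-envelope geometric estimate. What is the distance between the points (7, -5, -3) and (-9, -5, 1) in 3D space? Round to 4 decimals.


3D distance between two points
P1 = (7, -5, -3), P2 = (-9, -5, 1)
Formula: d = sqrt((x2-x1)^2 + (y2-y1)^2 + (z2-z1)^2)
dx = -9 - 7 = -16
dy = -5 - -5 = 0
dz = 1 - -3 = 4
dx^2 + dy^2 + dz^2 = 256 + 0 + 16 = 272
d = sqrt(272)
d = 16.4924
16.4924 units


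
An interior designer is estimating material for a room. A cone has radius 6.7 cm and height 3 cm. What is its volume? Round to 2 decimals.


Shape: cone
Radius r = 6.7 cm, Height h = 3 cm
Formula: V = (1/3) * pi * r^2 * h
r^2 = 44.89
pi * r^2 * h = pi * 44.89 * 3 = 134.67 * pi
V = 134.67 * pi / 3
V = 141.03
141.03 cm^3


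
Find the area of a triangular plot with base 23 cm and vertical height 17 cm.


Shape: triangle
Base b = 23 cm, Height h = 17 cm
Formula: A = (1/2) * b * h
A = 0.5 * 23 * 17
A = 0.5 * 391
A = 195.5
195.5 cm^2


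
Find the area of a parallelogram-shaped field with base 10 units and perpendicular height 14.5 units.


Shape: parallelogram
Base b = 10 units, Height h = 14.5 units
Formula: A = b * h
A = 10 * 14.5
A = 145
145 units^2


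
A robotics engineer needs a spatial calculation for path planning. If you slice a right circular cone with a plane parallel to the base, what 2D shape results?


Solid: right circular cone
Cutting plane: parallel to the base
Visualize the intersection of the plane with the solid's surface.
The boundary of the cut region is a circle.
circle


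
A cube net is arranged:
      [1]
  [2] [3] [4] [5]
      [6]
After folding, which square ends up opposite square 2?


Net: cross layout. Take square 3 as the base (bottom).
Fold the four squares in the horizontal row up around 3: 2 -> left, 4 -> right, 5 wraps to the top.
Fold 1 and 6 up from 3: 1 -> back, 6 -> front.
Opposite pairs are therefore: (1, 6), (2, 4), (3, 5).
Face 2 is opposite face 4.
face 4


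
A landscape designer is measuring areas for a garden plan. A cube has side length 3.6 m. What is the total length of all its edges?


Shape: cube
Side s = 3.6 m
A cube has 12 edges, all equal.
Formula: total edge length = 12 * s
Total = 12 * 3.6
Total = 43.2
43.2 m


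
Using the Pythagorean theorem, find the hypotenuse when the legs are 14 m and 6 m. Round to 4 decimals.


Shape: right triangle
Legs a = 14 m, b = 6 m
Formula: c = sqrt(a^2 + b^2)
a^2 = 196, b^2 = 36
a^2 + b^2 = 232
c = sqrt(232)
c = 15.2315
15.2315 m


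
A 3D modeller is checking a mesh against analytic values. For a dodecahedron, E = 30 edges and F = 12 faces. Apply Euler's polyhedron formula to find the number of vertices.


Polyhedron: dodecahedron
Euler's formula for convex polyhedra: V - E + F = 2
Given: E = 30 edges and F = 12 faces
Solve for V:
V = 2 + E - F = 2 + 30 - 12 = 20
20 vertices


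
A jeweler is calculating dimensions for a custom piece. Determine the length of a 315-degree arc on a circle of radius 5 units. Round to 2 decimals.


Shape: circular arc
Radius r = 5 units, Angle = 315 degrees
Formula: L = (angle/360) * 2 * pi * r
2 * pi * r = 10 * pi
L = (315/360) * 10 * pi
L = 8.75 * pi
L = 27.49
27.49 units


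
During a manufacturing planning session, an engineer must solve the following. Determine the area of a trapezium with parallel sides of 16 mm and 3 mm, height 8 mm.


Shape: trapezoid
Parallel sides a = 16 mm, b = 3 mm; Height h = 8 mm
Formula: A = (a + b) * h / 2
a + b = 16 + 3 = 19
A = 19 * 8 / 2
A = 152 / 2
A = 76
76 mm^2


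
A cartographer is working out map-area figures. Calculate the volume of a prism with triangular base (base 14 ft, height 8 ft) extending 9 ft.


Shape: triangular prism
Triangle base = 14 ft, triangle height = 8 ft, prism length L = 9 ft
Formula: V = (1/2 * b * h_tri) * L
Cross-section area = 0.5 * 14 * 8 = 56
V = 56 * 9
V = 504
504 ft^3


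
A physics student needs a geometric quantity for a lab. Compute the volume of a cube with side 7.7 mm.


Shape: cube
Side s = 7.7 mm
Formula: V = s^3
V = 7.7 * 7.7 * 7.7
V = 59.29 * 7.7
V = 456.533
456.533 mm^3


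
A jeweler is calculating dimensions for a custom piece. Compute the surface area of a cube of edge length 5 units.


Shape: cube
Side s = 5 units
A cube has 6 square faces.
Formula: SA = 6 * s^2
s^2 = 25
SA = 6 * 25
SA = 150
150 units^2


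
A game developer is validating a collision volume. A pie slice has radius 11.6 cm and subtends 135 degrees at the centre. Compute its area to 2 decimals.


Shape: circular sector
Radius r = 11.6 cm, Angle = 135 degrees
Formula: A = (angle/360) * pi * r^2
r^2 = 134.56
Fraction of circle = 135/360
A = (135/360) * pi * 134.56
A = 50.46 * pi
A = 158.52
158.52 cm^2


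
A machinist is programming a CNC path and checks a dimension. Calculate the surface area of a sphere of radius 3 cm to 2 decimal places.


Shape: sphere
Radius r = 3 cm
Formula: SA = 4 * pi * r^2
r^2 = 9
SA = 4 * pi * 9
SA = 36 * pi
SA = 113.1
113.1 cm^2


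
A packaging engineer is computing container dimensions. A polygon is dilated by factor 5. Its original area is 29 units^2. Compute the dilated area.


Linear scale factor k = 5
Original area = 29 units^2
Rule: under a linear scaling by k, areas scale by k^2.
k^2 = 5^2 = 25
New area = 29 * 25
New area = 725
725 units^2


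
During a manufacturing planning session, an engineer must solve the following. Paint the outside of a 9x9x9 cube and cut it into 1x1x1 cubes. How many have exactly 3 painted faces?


Large cube: 9 x 9 x 9, cut into unit cubes.
Cubes with 3 painted faces are at the corners. A cube always has 8 corners.
Count = 8
8 unit cubes


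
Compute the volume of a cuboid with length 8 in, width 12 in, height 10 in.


Shape: rectangular prism
l = 8 in, w = 12 in, h = 10 in
Formula: V = l * w * h
V = 8 * 12 * 10
V = 96 * 10
V = 960
960 in^3


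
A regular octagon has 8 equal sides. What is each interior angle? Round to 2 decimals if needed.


Shape: regular octagon (8 sides)
Formula: interior angle = (n - 2) * 180 / n
(n - 2) = 6
(n - 2) * 180 = 1080
angle = 1080 / 8
angle = 135
135 degrees


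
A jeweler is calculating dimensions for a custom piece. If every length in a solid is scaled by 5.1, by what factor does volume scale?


Linear scale factor k = 5.1
Rule: under a linear scaling by k, volumes scale by k^3.
k^3 = 5.1 * 5.1 * 5.1
k^3 = 26.01 * 5.1
k^3 = 132.651
Volume scales by a factor of 132.651.
132.651 (dimensionless)


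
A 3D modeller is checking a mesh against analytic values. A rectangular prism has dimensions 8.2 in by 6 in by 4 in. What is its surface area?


Shape: rectangular prism
l = 8.2 in, w = 6 in, h = 4 in
Formula: SA = 2(lw + lh + wh)
lw = 49.2, lh = 32.8, wh = 24
lw + lh + wh = 106
SA = 2 * 106
SA = 212
212 in^2


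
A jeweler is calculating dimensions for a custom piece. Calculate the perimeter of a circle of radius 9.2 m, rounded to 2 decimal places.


Shape: circle
Radius r = 9.2 m
Formula: C = 2 * pi * r
C = 2 * pi * 9.2
C = 18.4 * pi
C = 57.81
57.81 m


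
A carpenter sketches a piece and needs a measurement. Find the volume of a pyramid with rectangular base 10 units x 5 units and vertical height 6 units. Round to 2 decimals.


Shape: rectangular pyramid
Base: 10 units x 5 units, Height h = 6 units
Formula: V = (1/3) * base_area * h
base_area = 10 * 5 = 50
base_area * h = 50 * 6 = 300
V = 300 / 3
V = 100
100 units^3


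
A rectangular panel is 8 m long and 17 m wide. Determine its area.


Shape: rectangle
Length l = 8 m, Width w = 17 m
Formula: A = l * w
A = 8 * 17
A = 136
136 m^2


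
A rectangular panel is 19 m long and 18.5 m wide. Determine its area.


Shape: rectangle
Length l = 19 m, Width w = 18.5 m
Formula: A = l * w
A = 19 * 18.5
A = 351.5
351.5 m^2


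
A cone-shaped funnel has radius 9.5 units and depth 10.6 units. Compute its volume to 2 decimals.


Shape: cone
Radius r = 9.5 units, Height h = 10.6 units
Formula: V = (1/3) * pi * r^2 * h
r^2 = 90.25
pi * r^2 * h = pi * 90.25 * 10.6 = 956.65 * pi
V = 956.65 * pi / 3
V = 1001.8
1001.8 units^3


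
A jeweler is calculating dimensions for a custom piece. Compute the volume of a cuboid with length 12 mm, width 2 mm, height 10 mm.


Shape: rectangular prism
l = 12 mm, w = 2 mm, h = 10 mm
Formula: V = l * w * h
V = 12 * 2 * 10
V = 24 * 10
V = 240
240 mm^3


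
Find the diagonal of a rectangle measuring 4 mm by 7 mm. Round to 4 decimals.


Shape: rectangle (diagonal via Pythagoras)
Sides: 4 mm and 7 mm
Formula: d = sqrt(l^2 + w^2)
l^2 = 16, w^2 = 49
l^2 + w^2 = 65
d = sqrt(65)
d = 8.0623
8.0623 mm


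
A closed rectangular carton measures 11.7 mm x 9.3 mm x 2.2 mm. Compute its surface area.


Shape: rectangular prism
l = 11.7 mm, w = 9.3 mm, h = 2.2 mm
Formula: SA = 2(lw + lh + wh)
lw = 108.81, lh = 25.74, wh = 20.46
lw + lh + wh = 155.01
SA = 2 * 155.01
SA = 310.02
310.02 mm^2


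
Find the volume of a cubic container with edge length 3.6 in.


Shape: cube
Side s = 3.6 in
Formula: V = s^3
V = 3.6 * 3.6 * 3.6
V = 12.96 * 3.6
V = 46.656
46.656 in^3


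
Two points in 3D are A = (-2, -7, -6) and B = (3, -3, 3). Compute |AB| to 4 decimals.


3D distance between two points
P1 = (-2, -7, -6), P2 = (3, -3, 3)
Formula: d = sqrt((x2-x1)^2 + (y2-y1)^2 + (z2-z1)^2)
dx = 3 - -2 = 5
dy = -3 - -7 = 4
dz = 3 - -6 = 9
dx^2 + dy^2 + dz^2 = 25 + 16 + 81 = 122
d = sqrt(122)
d = 11.0454
11.0454 units


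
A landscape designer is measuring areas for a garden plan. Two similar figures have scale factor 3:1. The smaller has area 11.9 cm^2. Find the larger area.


Linear scale factor k = 3
Original area = 11.9 cm^2
Rule: under a linear scaling by k, areas scale by k^2.
k^2 = 3^2 = 9
New area = 11.9 * 9
New area = 107.1
107.1 cm^2


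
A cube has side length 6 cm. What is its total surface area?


Shape: cube
Side s = 6 cm
A cube has 6 square faces.
Formula: SA = 6 * s^2
s^2 = 36
SA = 6 * 36
SA = 216
216 cm^2


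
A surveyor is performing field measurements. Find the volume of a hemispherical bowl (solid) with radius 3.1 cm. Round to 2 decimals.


Shape: hemisphere (half of a sphere)
Radius r = 3.1 cm
Formula: V = (1/2) * (4/3) * pi * r^3 = (2/3) * pi * r^3
r^3 = 29.791
(2/3) * 29.791 = 19.860667
V = 19.860667 * pi
V = 62.39
62.39 cm^3
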